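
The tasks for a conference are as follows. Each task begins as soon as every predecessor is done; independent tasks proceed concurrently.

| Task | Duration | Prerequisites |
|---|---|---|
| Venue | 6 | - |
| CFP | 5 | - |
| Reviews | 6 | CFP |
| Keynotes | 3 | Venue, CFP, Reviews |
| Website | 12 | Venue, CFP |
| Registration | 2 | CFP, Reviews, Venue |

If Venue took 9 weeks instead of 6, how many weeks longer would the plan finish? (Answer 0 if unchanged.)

As given, the longest chain is Venue→Website = 6+12 = 18, so the finish is 18 weeks.
Venue lies on that path, so at 9 weeks the path becomes 21 weeks.
The critical path is still Venue→Website; finish is now 21 weeks.
Change in finish: 21 − 18 = +3 weeks.

3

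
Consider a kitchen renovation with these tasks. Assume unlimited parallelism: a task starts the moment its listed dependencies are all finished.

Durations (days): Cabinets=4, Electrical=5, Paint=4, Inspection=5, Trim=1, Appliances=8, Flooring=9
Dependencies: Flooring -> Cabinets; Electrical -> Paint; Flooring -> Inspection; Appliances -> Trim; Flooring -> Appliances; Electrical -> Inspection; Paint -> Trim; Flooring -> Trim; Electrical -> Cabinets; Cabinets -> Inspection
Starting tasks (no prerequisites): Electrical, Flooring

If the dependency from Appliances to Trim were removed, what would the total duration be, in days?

18

Original critical path: Flooring→Cabinets→Inspection = 9+4+5 = 18 ⇒ 18 days.
Without Appliances→Trim, Trim's earliest start moves from 17 to 9.
New critical path: Flooring→Cabinets→Inspection = 9+4+5 = 18 ⇒ 18 days.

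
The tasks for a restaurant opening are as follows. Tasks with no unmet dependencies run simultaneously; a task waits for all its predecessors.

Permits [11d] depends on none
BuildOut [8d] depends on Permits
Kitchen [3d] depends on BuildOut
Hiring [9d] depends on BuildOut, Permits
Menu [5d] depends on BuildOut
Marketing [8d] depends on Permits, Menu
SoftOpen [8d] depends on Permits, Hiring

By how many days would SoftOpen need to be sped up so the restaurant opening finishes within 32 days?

Current finish: 36 days; target: 32.
SoftOpen is on every critical path, so each day cut from SoftOpen cuts the finish by one (this holds down to a finish of 32).
Need 36 − 32 = 4 days off SoftOpen → SoftOpen becomes 4 days, finish becomes 32.

4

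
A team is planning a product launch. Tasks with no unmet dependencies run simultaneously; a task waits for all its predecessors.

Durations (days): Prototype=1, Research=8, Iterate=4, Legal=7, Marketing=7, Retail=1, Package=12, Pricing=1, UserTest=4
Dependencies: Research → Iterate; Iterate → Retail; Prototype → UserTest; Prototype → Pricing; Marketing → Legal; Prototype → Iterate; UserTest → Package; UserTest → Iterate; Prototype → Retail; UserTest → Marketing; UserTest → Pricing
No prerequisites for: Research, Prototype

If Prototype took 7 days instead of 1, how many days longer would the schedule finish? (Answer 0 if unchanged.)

6

The binding path is Prototype→UserTest→Marketing→Legal = 1+4+7+7 = 19; finish at 19 days.
Since Prototype is critical, the +6 change carries straight to that chain (now 25 days).
The critical path is still Prototype→UserTest→Marketing→Legal; finish is now 25 days.
Change in finish: 25 − 19 = +6 days.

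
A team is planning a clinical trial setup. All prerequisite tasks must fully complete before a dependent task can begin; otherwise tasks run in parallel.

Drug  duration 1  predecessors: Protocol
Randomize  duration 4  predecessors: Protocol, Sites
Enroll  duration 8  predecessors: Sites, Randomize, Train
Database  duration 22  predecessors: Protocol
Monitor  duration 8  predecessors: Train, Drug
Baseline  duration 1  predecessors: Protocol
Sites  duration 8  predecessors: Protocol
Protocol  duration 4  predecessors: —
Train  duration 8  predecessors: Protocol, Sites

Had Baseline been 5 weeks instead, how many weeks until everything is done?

28

As given, the longest chain is Protocol→Sites→Train→Enroll = 4+8+8+8 = 28, so the finish is 28 weeks.
Baseline has 23 weeks of float (longest path through it is 5).
The critical path is still Protocol→Sites→Train→Enroll; finish is now 28 weeks.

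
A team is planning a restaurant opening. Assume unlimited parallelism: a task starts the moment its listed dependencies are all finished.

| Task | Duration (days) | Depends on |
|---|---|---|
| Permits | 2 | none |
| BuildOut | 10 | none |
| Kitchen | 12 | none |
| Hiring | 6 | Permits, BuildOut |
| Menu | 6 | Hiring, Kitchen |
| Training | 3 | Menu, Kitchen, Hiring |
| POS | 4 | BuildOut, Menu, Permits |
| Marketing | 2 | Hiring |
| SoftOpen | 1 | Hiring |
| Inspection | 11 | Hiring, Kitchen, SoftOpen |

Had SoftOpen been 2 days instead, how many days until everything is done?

Actual critical path: BuildOut→Hiring→SoftOpen→Inspection = 10+6+1+11 = 28 ⇒ 28 days.
SoftOpen is on the critical path; changing it to 2 makes that path 29 days.
No other chain overtakes it, so the finish is 29 days.

29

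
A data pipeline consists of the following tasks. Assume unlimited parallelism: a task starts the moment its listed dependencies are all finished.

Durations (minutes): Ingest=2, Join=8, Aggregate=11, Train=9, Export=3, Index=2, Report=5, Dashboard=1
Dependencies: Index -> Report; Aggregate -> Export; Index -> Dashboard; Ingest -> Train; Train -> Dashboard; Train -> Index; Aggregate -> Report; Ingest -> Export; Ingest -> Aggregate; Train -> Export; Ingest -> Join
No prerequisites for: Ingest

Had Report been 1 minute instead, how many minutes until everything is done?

16

Critical path before the change: Ingest→Aggregate→Report = 2+11+5 = 18 giving 18 minutes.
Report lies on that path, so at 1 minute the path becomes 14 minutes.
The binding chain switches to Ingest→Aggregate→Export = 2+11+3 = 16; finish 16 minutes.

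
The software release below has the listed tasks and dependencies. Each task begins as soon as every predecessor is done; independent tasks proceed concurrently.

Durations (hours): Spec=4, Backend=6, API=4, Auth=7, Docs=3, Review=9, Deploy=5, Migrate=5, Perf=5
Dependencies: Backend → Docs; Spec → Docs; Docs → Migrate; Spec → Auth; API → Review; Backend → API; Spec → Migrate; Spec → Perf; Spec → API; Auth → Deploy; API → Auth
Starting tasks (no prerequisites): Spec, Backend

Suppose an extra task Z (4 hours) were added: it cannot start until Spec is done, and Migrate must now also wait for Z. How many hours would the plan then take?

22

Originally the plan takes 22 hours.
With Z inserted, Migrate now waits for max(Spec, Docs, Z).
New critical path: Backend→API→Auth→Deploy = 6+4+7+5 = 22 ⇒ 22 hours.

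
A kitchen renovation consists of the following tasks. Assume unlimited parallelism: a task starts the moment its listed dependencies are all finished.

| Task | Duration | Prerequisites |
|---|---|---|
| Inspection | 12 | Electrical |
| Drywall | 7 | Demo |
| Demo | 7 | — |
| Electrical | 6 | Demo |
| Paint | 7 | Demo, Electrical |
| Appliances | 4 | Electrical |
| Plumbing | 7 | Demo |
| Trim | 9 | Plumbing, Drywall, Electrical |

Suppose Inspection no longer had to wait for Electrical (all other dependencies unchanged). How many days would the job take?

23

Before: longest chain Demo→Electrical→Inspection = 7+6+12 = 25, finish 25.
Without Electrical→Inspection, Inspection's earliest start moves from 13 to 0.
The longest chain is now Demo→Plumbing→Trim = 7+7+9 = 23, so the job takes 23 days.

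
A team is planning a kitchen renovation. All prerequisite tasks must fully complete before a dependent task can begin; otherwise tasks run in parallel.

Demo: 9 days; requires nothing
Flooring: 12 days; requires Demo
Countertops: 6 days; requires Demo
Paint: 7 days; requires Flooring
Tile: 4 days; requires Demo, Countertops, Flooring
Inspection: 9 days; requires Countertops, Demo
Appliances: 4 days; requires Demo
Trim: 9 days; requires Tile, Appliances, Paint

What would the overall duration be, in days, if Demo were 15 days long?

43

Critical path before the change: Demo→Flooring→Paint→Trim = 9+12+7+9 = 37 giving 37 days.
Since Demo is critical, the +6 change carries straight to that chain (now 43 days).
That remains the longest chain; total 43 days.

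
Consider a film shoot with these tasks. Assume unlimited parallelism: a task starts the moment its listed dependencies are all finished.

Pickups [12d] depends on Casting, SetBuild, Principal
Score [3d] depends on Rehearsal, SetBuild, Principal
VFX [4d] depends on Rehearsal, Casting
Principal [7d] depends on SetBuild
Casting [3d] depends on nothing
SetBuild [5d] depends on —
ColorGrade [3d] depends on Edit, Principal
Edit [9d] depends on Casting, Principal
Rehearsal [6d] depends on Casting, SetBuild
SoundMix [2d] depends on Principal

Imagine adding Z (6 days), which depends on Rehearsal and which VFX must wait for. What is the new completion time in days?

24

Originally the plan takes 24 days.
With Z inserted, VFX now waits for max(Rehearsal, Casting, Z).
New critical path: SetBuild→Principal→Pickups = 5+7+12 = 24 ⇒ 24 days.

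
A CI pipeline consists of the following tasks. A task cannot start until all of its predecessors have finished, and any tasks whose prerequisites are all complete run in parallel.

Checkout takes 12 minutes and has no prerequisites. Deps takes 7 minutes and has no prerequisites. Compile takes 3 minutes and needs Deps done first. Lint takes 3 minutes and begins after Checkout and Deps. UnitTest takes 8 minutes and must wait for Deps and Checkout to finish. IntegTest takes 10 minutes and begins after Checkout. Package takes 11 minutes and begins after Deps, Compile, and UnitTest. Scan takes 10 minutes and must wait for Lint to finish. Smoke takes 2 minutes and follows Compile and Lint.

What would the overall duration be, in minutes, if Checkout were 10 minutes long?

29

The binding path is Checkout→UnitTest→Package = 12+8+11 = 31; finish at 31 minutes.
Checkout is on the critical path; changing it to 10 makes that path 29 minutes.
No other chain overtakes it, so the finish is 29 minutes.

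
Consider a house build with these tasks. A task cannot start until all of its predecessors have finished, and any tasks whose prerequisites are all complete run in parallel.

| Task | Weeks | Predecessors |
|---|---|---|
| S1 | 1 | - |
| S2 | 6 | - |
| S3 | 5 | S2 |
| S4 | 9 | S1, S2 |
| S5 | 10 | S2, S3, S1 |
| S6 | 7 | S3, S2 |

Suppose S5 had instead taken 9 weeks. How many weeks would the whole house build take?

20

Critical path before the change: S2→S3→S5 = 6+5+10 = 21 giving 21 weeks.
Since S5 is critical, the -1 change carries straight to that chain (now 20 weeks).
No other chain overtakes it, so the finish is 20 weeks.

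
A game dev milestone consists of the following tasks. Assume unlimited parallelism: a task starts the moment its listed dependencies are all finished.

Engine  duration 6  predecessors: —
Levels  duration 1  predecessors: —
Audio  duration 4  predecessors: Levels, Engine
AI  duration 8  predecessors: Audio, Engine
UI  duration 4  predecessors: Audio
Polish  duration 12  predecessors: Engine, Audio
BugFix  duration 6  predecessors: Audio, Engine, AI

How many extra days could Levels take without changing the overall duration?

The longest chain is Engine→Audio→AI→BugFix = 6+4+8+6 = 24; overall finish 24 days.
Longest path through Levels: 19 days (earliest finish 1, latest finish 6).
Slack of Levels = 5 − 0 = 5 days.

5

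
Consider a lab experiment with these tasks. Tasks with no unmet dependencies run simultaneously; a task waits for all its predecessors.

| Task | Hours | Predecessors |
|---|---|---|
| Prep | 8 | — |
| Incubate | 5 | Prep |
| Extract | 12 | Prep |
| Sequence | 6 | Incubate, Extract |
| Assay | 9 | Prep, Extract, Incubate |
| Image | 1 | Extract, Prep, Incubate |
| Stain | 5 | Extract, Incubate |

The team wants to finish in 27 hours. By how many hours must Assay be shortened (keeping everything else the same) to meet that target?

2

Current finish: 29 hours; target: 27.
Assay is on every critical path, so each hour cut from Assay cuts the finish by one (this holds down to a finish of 26).
Need 29 − 27 = 2 hours off Assay → Assay becomes 7 hours, finish becomes 27.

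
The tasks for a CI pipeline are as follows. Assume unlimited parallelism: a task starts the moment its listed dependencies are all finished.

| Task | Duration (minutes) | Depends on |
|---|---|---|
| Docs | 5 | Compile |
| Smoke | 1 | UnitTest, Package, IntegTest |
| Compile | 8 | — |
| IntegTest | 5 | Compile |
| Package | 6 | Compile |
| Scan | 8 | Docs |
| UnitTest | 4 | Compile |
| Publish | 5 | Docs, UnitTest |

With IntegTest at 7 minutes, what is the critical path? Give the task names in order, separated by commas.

As given, the longest chain is Compile→Docs→Scan = 8+5+8 = 21, so the finish is 21 minutes.
The longest path through IntegTest is only 14 minutes, so IntegTest has float 7.
No other chain overtakes it, so the finish is 21 minutes.

Compile, Docs, Scan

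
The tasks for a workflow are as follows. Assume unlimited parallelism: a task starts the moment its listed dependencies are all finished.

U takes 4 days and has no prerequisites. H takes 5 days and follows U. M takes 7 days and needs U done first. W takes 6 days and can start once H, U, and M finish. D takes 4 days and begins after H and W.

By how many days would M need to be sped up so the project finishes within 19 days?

Current finish: 21 days; target: 19.
M is on every critical path, so each day cut from M cuts the finish by one (this holds down to a finish of 19).
Need 21 − 19 = 2 days off M → M becomes 5 days, finish becomes 19.

2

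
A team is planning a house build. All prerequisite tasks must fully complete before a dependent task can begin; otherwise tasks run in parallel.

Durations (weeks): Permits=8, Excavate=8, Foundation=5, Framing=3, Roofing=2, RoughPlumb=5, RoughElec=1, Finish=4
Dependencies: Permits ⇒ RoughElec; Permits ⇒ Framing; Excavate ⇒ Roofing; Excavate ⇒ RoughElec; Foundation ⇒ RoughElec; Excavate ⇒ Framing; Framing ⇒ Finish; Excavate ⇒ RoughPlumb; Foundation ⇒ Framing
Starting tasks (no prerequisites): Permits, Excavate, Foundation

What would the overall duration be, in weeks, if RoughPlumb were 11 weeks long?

19

Baseline: Permits→Framing→Finish = 8+3+4 = 15 → 15 weeks.
RoughPlumb has 2 weeks of float (longest path through it is 13).
Now Excavate→RoughPlumb = 8+11 = 19 is longest, so the finish becomes 19 weeks.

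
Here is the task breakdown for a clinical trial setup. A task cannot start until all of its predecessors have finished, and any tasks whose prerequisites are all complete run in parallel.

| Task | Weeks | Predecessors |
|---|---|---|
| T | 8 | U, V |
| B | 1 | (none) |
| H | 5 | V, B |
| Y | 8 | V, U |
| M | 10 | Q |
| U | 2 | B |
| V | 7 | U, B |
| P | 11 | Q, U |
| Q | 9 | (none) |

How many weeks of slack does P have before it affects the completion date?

0

Q→P = 9+11 = 20 sets the makespan at 20 weeks.
The longest chain containing P totals 20 weeks.
So P can slip 20 − 20 = 0 weeks.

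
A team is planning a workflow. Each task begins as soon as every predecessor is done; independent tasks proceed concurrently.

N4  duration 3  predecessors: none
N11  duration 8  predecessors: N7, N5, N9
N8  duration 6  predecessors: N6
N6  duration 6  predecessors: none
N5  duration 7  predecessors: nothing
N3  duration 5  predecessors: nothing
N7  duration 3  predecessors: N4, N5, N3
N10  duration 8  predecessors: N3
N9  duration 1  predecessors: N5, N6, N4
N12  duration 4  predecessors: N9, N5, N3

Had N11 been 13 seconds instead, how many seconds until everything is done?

Actual critical path: N5→N7→N11 = 7+3+8 = 18 ⇒ 18 seconds.
N11 lies on that path, so at 13 seconds the path becomes 23 seconds.
That remains the longest chain; total 23 seconds.

23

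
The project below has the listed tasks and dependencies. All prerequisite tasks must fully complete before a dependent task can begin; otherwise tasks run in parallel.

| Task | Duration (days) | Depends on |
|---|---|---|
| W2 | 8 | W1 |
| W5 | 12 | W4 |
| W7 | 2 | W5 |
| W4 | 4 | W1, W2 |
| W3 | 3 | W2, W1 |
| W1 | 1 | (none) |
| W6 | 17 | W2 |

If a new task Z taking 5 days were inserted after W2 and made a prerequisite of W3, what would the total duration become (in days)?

27

Originally the job takes 27 days.
With Z inserted, W3 now waits for max(W2, W1, Z).
New critical path: W1→W2→W4→W5→W7 = 1+8+4+12+2 = 27 ⇒ 27 days.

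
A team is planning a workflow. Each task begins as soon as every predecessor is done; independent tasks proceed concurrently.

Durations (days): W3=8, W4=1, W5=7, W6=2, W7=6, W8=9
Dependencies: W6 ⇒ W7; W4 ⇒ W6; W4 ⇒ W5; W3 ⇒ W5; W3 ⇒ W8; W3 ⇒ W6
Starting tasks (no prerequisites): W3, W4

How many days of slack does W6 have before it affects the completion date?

The longest chain is W3→W8 = 8+9 = 17; overall finish 17 days.
W6 finishes as early as 10 and must finish by 11.
Slack of W6 = 9 − 8 = 1 day.

1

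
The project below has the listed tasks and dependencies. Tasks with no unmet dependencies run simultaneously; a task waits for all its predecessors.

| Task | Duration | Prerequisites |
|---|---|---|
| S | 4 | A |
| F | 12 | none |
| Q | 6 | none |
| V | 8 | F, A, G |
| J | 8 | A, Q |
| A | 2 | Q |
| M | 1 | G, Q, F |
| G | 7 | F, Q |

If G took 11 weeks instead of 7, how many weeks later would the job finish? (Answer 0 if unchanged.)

4

Actual critical path: F→G→V = 12+7+8 = 27 ⇒ 27 weeks.
G is on the critical path; changing it to 11 makes that path 31 weeks.
No other chain overtakes it, so the finish is 31 weeks.
Change in finish: 31 − 27 = +4 weeks.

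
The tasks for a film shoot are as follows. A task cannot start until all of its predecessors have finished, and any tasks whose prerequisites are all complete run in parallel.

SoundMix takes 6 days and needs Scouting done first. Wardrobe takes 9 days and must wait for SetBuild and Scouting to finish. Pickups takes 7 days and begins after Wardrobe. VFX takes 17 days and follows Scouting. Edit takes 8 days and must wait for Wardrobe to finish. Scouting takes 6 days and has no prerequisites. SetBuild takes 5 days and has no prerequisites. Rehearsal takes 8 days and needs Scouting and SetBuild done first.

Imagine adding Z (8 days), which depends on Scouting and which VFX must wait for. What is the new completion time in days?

31

Originally the plan takes 23 days.
With Z inserted, VFX now waits for max(Scouting, Z).
New critical path: Scouting→Z→VFX = 6+8+17 = 31 ⇒ 31 days.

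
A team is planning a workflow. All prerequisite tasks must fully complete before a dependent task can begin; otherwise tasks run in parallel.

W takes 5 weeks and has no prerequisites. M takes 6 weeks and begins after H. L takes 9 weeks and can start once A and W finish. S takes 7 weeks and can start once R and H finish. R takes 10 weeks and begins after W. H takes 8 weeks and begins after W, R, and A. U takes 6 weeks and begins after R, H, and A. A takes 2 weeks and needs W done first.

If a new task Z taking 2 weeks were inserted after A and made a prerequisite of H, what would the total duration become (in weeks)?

Originally the project takes 30 weeks.
With Z inserted, H now waits for max(W, R, A, Z).
New critical path: W→R→H→S = 5+10+8+7 = 30 ⇒ 30 weeks.

30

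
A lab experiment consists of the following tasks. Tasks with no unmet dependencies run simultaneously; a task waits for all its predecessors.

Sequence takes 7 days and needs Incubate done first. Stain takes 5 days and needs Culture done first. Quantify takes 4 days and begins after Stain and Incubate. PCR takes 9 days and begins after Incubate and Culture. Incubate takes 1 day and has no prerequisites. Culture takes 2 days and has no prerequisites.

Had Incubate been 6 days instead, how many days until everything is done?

15

As given, the longest chain is Culture→PCR = 2+9 = 11, so the finish is 11 days.
Incubate is off the critical path — its longest chain is 10 days, giving 1 of slack.
Now Incubate→PCR = 6+9 = 15 is longest, so the finish becomes 15 days.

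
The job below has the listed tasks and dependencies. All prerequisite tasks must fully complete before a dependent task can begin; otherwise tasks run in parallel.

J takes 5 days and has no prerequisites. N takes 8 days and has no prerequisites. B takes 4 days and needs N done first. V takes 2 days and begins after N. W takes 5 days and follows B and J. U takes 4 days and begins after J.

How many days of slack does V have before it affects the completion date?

7

N→B→W = 8+4+5 = 17 sets the makespan at 17 days.
The longest chain containing V totals 10 days.
So V can slip 17 − 10 = 7 days.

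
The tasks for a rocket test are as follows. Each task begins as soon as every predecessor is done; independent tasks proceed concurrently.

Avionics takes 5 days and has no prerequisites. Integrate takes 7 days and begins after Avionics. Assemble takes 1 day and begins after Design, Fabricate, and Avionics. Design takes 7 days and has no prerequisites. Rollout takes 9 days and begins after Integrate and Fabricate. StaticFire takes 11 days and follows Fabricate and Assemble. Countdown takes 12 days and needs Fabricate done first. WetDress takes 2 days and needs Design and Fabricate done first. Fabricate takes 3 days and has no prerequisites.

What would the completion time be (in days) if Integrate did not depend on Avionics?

Before: longest chain Avionics→Integrate→Rollout = 5+7+9 = 21, finish 21.
Without Avionics→Integrate, Integrate's earliest start moves from 5 to 0.
After: Design→Assemble→StaticFire = 7+1+11 = 19 → 19 days.

19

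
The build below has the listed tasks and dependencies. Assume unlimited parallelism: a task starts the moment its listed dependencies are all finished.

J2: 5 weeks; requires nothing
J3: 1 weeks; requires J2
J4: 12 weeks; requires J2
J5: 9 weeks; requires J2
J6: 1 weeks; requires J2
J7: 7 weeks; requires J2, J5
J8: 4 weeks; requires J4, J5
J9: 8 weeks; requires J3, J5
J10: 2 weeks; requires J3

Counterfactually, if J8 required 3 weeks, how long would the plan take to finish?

Actual critical path: J2→J5→J9 = 5+9+8 = 22 ⇒ 22 weeks.
J8 is off the critical path — its longest chain is 21 weeks, giving 1 of slack.
No other chain overtakes it, so the finish is 22 weeks.

22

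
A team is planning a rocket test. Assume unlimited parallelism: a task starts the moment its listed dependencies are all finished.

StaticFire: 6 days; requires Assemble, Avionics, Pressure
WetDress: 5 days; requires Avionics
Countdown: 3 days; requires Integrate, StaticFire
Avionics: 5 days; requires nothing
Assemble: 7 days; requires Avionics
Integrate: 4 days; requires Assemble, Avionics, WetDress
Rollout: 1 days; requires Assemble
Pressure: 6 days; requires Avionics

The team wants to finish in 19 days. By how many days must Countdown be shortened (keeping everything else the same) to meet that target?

Current finish: 21 days; target: 19.
Countdown is on every critical path, so each day cut from Countdown cuts the finish by one (this holds down to a finish of 19).
Need 21 − 19 = 2 days off Countdown → Countdown becomes 1 day, finish becomes 19.

2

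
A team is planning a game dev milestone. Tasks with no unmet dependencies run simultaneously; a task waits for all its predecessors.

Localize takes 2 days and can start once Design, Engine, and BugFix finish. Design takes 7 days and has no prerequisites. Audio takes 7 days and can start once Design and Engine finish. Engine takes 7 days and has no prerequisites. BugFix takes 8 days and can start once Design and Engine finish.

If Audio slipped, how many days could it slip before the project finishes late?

3

Design→BugFix→Localize = 7+8+2 = 17 sets the makespan at 17 days.
The longest chain containing Audio totals 14 days.
So Audio can slip 17 − 14 = 3 days.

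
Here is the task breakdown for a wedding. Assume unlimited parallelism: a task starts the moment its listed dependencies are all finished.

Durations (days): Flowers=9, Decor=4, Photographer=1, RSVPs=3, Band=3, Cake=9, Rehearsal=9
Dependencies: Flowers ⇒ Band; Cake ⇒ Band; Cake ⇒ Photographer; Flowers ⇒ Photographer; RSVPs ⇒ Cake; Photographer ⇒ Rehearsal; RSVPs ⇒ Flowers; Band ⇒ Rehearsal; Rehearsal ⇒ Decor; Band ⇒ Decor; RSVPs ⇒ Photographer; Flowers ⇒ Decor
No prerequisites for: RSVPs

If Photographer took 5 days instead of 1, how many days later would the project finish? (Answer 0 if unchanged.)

Actual critical path: RSVPs→Flowers→Band→Rehearsal→Decor = 3+9+3+9+4 = 28 ⇒ 28 days.
The longest path through Photographer is only 26 days, so Photographer has float 2.
The binding chain switches to RSVPs→Flowers→Photographer→Rehearsal→Decor = 3+9+5+9+4 = 30; finish 30 days.
Change in finish: 30 − 28 = +2 days.

2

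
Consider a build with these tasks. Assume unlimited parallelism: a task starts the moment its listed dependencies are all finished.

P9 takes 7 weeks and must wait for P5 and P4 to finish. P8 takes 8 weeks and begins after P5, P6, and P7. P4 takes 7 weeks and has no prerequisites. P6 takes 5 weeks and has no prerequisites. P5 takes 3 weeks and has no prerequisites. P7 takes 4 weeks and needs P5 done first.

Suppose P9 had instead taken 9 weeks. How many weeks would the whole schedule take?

Baseline: P5→P7→P8 = 3+4+8 = 15 → 15 weeks.
P9 is off the critical path — its longest chain is 14 weeks, giving 1 of slack.
Now P4→P9 = 7+9 = 16 is longest, so the finish becomes 16 weeks.

16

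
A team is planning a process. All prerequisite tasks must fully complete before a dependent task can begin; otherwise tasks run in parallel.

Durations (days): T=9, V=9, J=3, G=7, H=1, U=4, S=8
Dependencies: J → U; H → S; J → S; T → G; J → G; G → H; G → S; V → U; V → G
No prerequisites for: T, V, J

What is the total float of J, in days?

Critical path: T→G→H→S = 9+7+1+8 = 25, so the finish is 25 days.
Longest path through J: 19 days (earliest finish 3, latest finish 9).
So J can slip 9 − 3 = 6 days.

6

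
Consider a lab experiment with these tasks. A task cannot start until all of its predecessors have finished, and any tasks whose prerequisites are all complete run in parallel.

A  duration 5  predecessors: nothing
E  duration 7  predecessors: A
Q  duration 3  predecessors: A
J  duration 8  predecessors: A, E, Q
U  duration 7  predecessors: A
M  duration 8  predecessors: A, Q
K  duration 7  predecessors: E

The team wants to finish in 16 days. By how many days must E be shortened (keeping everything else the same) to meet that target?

Current finish: 20 days; target: 16.
E is on every critical path, so each day cut from E cuts the finish by one (this holds down to a finish of 16).
Need 20 − 16 = 4 days off E → E becomes 3 days, finish becomes 16.

4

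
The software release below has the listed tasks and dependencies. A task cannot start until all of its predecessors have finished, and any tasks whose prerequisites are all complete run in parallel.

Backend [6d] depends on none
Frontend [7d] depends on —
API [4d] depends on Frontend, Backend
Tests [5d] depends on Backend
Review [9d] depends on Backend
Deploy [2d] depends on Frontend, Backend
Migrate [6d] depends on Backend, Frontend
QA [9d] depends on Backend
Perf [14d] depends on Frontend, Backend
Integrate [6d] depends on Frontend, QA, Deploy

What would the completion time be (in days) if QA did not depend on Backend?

Before: longest chain Backend→QA→Integrate = 6+9+6 = 21, finish 21.
Without Backend→QA, QA's earliest start moves from 6 to 0.
After: Frontend→Perf = 7+14 = 21 → 21 days.

21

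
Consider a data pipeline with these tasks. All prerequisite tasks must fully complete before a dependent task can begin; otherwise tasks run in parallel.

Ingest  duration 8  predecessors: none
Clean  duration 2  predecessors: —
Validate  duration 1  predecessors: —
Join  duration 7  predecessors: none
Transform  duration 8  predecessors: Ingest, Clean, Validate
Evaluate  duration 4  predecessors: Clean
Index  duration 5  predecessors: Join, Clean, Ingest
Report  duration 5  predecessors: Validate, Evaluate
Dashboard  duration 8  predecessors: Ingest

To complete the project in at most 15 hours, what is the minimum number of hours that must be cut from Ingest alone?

1

Current finish: 16 hours; target: 15.
Ingest is on every critical path, so each hour cut from Ingest cuts the finish by one (this holds down to a finish of 12).
Need 16 − 15 = 1 hour off Ingest → Ingest becomes 7 hours, finish becomes 15.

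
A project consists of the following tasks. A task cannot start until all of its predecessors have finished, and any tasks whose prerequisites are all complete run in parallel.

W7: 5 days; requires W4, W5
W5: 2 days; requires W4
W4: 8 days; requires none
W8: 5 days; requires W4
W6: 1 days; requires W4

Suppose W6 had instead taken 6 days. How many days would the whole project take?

15

Actual critical path: W4→W5→W7 = 8+2+5 = 15 ⇒ 15 days.
W6 is off the critical path — its longest chain is 9 days, giving 6 of slack.
That remains the longest chain; total 15 days.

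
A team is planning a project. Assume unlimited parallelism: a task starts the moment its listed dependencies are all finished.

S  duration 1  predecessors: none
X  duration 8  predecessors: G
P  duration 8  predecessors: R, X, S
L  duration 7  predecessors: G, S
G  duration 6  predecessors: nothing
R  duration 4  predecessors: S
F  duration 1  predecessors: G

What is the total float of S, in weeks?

9

The longest chain is G→X→P = 6+8+8 = 22; overall finish 22 weeks.
S finishes as early as 1 and must finish by 10.
So S can slip 10 − 1 = 9 weeks.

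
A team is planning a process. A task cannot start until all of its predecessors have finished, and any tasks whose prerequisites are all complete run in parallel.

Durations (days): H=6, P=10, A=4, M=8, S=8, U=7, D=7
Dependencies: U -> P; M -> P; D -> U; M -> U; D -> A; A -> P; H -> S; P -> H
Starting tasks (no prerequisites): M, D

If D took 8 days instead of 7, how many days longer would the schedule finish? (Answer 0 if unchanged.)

0

Actual critical path: M→U→P→H→S = 8+7+10+6+8 = 39 ⇒ 39 days.
The longest path through D is only 38 days, so D has float 1.
No other chain overtakes it, so the finish is 39 days.
Change in finish: 39 − 39 = +0 days.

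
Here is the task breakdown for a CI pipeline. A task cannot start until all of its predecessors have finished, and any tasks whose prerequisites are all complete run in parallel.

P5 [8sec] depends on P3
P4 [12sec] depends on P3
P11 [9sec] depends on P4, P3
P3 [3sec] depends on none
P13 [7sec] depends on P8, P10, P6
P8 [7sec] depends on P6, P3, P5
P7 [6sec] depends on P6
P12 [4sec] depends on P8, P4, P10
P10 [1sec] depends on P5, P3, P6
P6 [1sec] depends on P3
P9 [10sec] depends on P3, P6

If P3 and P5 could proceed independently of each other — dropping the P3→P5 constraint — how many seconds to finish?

Before: longest chain P3→P5→P8→P13 = 3+8+7+7 = 25, finish 25.
Without P3→P5, P5's earliest start moves from 3 to 0.
New critical path: P3→P4→P11 = 3+12+9 = 24 ⇒ 24 seconds.

24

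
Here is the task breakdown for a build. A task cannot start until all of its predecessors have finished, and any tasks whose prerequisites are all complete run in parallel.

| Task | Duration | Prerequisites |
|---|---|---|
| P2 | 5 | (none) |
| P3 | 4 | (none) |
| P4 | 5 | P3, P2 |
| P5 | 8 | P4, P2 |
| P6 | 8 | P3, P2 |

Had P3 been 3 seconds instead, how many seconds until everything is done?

18

The binding path is P2→P4→P5 = 5+5+8 = 18; finish at 18 seconds.
The longest path through P3 is only 17 seconds, so P3 has float 1.
The critical path is still P2→P4→P5; finish is now 18 seconds.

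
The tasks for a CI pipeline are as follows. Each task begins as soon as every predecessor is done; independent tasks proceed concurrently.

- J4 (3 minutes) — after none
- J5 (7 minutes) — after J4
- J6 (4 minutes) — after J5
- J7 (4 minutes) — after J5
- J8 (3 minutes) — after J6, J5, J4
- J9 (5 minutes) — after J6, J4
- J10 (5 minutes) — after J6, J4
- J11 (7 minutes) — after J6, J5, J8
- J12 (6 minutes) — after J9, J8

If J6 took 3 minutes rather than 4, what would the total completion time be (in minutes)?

24

As given, the longest chain is J4→J5→J6→J9→J12 = 3+7+4+5+6 = 25, so the finish is 25 minutes.
Since J6 is critical, the -1 change carries straight to that chain (now 24 minutes).
The critical path is still J4→J5→J6→J9→J12; finish is now 24 minutes.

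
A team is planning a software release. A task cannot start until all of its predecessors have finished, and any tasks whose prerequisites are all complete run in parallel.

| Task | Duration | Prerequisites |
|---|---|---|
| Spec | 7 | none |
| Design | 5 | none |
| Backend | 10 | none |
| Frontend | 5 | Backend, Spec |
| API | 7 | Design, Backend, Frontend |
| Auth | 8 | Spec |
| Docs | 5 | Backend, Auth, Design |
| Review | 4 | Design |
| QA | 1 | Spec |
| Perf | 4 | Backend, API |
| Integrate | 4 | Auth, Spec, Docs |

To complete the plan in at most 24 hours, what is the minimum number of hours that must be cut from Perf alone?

2

Current finish: 26 hours; target: 24.
Perf is on every critical path, so each hour cut from Perf cuts the finish by one (this holds down to a finish of 24).
Need 26 − 24 = 2 hours off Perf → Perf becomes 2 hours, finish becomes 24.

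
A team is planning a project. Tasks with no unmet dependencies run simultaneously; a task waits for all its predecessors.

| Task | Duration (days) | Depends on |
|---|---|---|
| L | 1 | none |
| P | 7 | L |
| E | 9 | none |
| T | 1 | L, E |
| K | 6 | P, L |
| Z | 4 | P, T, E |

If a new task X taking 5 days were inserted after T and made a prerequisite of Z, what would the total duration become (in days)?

19

Originally the project takes 14 days.
With X inserted, Z now waits for max(P, T, E, X).
New critical path: E→T→X→Z = 9+1+5+4 = 19 ⇒ 19 days.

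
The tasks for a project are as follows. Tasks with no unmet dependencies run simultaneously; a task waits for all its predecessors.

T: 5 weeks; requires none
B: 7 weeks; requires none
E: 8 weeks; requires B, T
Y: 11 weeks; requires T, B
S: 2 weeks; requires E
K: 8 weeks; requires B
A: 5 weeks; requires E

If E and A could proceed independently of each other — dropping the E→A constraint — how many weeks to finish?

18

Before: longest chain B→E→A = 7+8+5 = 20, finish 20.
Without E→A, A's earliest start moves from 15 to 0.
The longest chain is now B→Y = 7+11 = 18, so the plan takes 18 weeks.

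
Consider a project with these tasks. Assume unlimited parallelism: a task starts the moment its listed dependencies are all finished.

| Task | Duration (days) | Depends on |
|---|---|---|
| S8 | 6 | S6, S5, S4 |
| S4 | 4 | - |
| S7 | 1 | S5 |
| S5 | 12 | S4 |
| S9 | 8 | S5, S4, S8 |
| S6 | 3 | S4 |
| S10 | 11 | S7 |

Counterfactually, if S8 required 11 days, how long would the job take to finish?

35

Critical path before the change: S4→S5→S8→S9 = 4+12+6+8 = 30 giving 30 days.
S8 is on the critical path; changing it to 11 makes that path 35 days.
No other chain overtakes it, so the finish is 35 days.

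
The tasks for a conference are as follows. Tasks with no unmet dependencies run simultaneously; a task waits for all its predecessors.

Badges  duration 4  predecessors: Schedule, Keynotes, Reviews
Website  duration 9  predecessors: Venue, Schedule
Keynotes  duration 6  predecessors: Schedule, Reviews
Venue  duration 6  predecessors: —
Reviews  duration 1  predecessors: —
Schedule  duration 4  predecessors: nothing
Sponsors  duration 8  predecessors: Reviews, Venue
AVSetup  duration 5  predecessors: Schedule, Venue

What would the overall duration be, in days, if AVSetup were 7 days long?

As given, the longest chain is Venue→Website = 6+9 = 15, so the finish is 15 days.
The longest path through AVSetup is only 11 days, so AVSetup has float 4.
No other chain overtakes it, so the finish is 15 days.

15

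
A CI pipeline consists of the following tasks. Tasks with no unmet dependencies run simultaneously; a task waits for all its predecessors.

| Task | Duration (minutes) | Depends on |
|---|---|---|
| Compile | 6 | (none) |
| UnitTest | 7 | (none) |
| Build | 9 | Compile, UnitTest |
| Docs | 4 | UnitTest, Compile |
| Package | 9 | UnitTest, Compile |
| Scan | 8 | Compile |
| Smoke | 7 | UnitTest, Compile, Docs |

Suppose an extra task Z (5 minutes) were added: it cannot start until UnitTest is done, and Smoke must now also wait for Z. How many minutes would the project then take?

19

Originally the project takes 18 minutes.
With Z inserted, Smoke now waits for max(UnitTest, Compile, Docs, Z).
New critical path: UnitTest→Z→Smoke = 7+5+7 = 19 ⇒ 19 minutes.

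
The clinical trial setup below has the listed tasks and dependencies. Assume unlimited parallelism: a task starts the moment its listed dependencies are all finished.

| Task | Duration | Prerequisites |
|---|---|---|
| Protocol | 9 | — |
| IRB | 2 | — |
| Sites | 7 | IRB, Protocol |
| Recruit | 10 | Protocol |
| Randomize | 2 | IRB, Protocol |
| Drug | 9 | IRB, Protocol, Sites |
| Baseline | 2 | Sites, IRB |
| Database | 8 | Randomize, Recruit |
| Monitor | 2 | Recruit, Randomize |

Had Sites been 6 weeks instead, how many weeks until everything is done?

27

Actual critical path: Protocol→Recruit→Database = 9+10+8 = 27 ⇒ 27 weeks.
Sites has 2 weeks of float (longest path through it is 25).
That remains the longest chain; total 27 weeks.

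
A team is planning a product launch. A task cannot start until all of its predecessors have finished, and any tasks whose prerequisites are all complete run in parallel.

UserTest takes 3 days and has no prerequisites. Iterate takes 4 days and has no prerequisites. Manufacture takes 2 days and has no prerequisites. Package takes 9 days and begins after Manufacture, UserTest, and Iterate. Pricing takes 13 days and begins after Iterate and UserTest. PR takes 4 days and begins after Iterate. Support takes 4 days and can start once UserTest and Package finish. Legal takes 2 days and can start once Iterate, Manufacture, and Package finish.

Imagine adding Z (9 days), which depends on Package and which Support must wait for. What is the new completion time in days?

26

Originally the project takes 17 days.
With Z inserted, Support now waits for max(UserTest, Package, Z).
New critical path: Iterate→Package→Z→Support = 4+9+9+4 = 26 ⇒ 26 days.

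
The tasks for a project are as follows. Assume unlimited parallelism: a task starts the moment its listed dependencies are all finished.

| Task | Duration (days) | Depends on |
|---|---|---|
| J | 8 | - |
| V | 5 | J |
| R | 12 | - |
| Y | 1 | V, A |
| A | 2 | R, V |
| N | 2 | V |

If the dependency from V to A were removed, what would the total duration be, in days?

15

With the dependency in place, J→V→A→Y = 8+5+2+1 = 16 sets the finish at 16 days.
Without V→A, A's earliest start moves from 13 to 12.
After: R→A→Y = 12+2+1 = 15 → 15 days.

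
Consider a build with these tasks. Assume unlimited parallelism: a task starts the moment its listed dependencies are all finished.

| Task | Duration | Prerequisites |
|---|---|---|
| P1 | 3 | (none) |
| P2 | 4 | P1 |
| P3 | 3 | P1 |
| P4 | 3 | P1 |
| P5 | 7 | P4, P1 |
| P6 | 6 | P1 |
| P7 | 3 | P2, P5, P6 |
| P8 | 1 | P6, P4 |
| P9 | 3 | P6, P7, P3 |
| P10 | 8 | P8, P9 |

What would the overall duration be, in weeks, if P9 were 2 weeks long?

As given, the longest chain is P1→P4→P5→P7→P9→P10 = 3+3+7+3+3+8 = 27, so the finish is 27 weeks.
P9 is on the critical path; changing it to 2 makes that path 26 weeks.
That remains the longest chain; total 26 weeks.

26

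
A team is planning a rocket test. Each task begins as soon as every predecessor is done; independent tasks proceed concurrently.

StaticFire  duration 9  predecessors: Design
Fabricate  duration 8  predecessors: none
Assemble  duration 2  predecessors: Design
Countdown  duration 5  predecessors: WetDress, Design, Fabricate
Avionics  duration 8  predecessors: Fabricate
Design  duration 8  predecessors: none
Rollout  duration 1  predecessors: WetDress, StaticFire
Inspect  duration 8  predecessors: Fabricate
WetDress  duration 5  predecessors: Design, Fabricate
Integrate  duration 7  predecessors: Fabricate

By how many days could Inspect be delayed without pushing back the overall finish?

Design→WetDress→Countdown = 8+5+5 = 18 sets the makespan at 18 days.
Inspect finishes as early as 16 and must finish by 18.
Float = 18 − 16 = 2.

2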